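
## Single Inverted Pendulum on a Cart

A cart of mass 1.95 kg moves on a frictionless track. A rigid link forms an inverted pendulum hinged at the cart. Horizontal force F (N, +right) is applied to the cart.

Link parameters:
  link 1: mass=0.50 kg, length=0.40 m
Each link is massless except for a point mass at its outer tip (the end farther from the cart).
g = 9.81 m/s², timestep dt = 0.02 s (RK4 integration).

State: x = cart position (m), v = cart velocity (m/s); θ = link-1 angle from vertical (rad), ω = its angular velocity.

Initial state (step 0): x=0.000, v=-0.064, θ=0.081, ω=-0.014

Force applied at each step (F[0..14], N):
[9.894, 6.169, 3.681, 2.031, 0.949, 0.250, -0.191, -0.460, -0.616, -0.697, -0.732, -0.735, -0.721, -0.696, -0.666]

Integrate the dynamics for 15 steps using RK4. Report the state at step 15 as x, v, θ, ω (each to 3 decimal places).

apply F[0]=+9.894 → step 1: x=-0.000, v=0.033, θ=0.079, ω=-0.217
apply F[1]=+6.169 → step 2: x=0.001, v=0.093, θ=0.073, ω=-0.328
apply F[2]=+3.681 → step 3: x=0.003, v=0.127, θ=0.066, ω=-0.379
apply F[3]=+2.031 → step 4: x=0.006, v=0.145, θ=0.058, ω=-0.393
apply F[4]=+0.949 → step 5: x=0.009, v=0.152, θ=0.051, ω=-0.383
apply F[5]=+0.250 → step 6: x=0.012, v=0.152, θ=0.043, ω=-0.361
apply F[6]=-0.191 → step 7: x=0.015, v=0.148, θ=0.036, ω=-0.332
apply F[7]=-0.460 → step 8: x=0.018, v=0.142, θ=0.030, ω=-0.299
apply F[8]=-0.616 → step 9: x=0.021, v=0.134, θ=0.024, ω=-0.267
apply F[9]=-0.697 → step 10: x=0.023, v=0.126, θ=0.019, ω=-0.235
apply F[10]=-0.732 → step 11: x=0.026, v=0.117, θ=0.015, ω=-0.206
apply F[11]=-0.735 → step 12: x=0.028, v=0.109, θ=0.011, ω=-0.179
apply F[12]=-0.721 → step 13: x=0.030, v=0.101, θ=0.008, ω=-0.155
apply F[13]=-0.696 → step 14: x=0.032, v=0.094, θ=0.005, ω=-0.133
apply F[14]=-0.666 → step 15: x=0.034, v=0.087, θ=0.002, ω=-0.114

Answer: x=0.034, v=0.087, θ=0.002, ω=-0.114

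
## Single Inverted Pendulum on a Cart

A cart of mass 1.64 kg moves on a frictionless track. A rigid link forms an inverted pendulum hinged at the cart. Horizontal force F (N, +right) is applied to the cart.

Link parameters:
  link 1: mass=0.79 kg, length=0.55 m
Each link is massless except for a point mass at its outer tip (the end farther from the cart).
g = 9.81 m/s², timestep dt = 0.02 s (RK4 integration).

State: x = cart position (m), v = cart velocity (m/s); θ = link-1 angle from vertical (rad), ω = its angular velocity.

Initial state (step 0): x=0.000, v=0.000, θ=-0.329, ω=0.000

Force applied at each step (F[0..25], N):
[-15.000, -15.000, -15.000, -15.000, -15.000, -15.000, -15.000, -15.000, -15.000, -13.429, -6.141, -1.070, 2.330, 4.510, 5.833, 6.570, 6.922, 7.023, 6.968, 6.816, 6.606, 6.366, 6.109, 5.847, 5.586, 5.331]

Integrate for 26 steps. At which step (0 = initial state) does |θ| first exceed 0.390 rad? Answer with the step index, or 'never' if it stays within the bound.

apply F[0]=-15.000 → step 1: x=-0.001, v=-0.147, θ=-0.328, ω=0.137
apply F[1]=-15.000 → step 2: x=-0.006, v=-0.294, θ=-0.323, ω=0.277
apply F[2]=-15.000 → step 3: x=-0.013, v=-0.442, θ=-0.317, ω=0.419
apply F[3]=-15.000 → step 4: x=-0.024, v=-0.591, θ=-0.307, ω=0.568
apply F[4]=-15.000 → step 5: x=-0.037, v=-0.741, θ=-0.294, ω=0.724
apply F[5]=-15.000 → step 6: x=-0.053, v=-0.894, θ=-0.278, ω=0.889
apply F[6]=-15.000 → step 7: x=-0.073, v=-1.048, θ=-0.258, ω=1.066
apply F[7]=-15.000 → step 8: x=-0.095, v=-1.206, θ=-0.235, ω=1.257
apply F[8]=-15.000 → step 9: x=-0.121, v=-1.367, θ=-0.208, ω=1.464
apply F[9]=-13.429 → step 10: x=-0.150, v=-1.513, θ=-0.177, ω=1.656
apply F[10]=-6.141 → step 11: x=-0.181, v=-1.575, θ=-0.143, ω=1.710
apply F[11]=-1.070 → step 12: x=-0.212, v=-1.578, θ=-0.109, ω=1.671
apply F[12]=+2.330 → step 13: x=-0.243, v=-1.542, θ=-0.077, ω=1.573
apply F[13]=+4.510 → step 14: x=-0.274, v=-1.482, θ=-0.047, ω=1.442
apply F[14]=+5.833 → step 15: x=-0.302, v=-1.408, θ=-0.019, ω=1.297
apply F[15]=+6.570 → step 16: x=-0.330, v=-1.328, θ=0.005, ω=1.147
apply F[16]=+6.922 → step 17: x=-0.356, v=-1.245, θ=0.027, ω=1.002
apply F[17]=+7.023 → step 18: x=-0.380, v=-1.162, θ=0.045, ω=0.866
apply F[18]=+6.968 → step 19: x=-0.402, v=-1.082, θ=0.061, ω=0.740
apply F[19]=+6.816 → step 20: x=-0.423, v=-1.006, θ=0.075, ω=0.625
apply F[20]=+6.606 → step 21: x=-0.442, v=-0.933, θ=0.086, ω=0.522
apply F[21]=+6.366 → step 22: x=-0.460, v=-0.864, θ=0.096, ω=0.429
apply F[22]=+6.109 → step 23: x=-0.477, v=-0.799, θ=0.104, ω=0.348
apply F[23]=+5.847 → step 24: x=-0.492, v=-0.738, θ=0.110, ω=0.275
apply F[24]=+5.586 → step 25: x=-0.506, v=-0.681, θ=0.115, ω=0.212
apply F[25]=+5.331 → step 26: x=-0.520, v=-0.627, θ=0.118, ω=0.156
max |θ| = 0.329 ≤ 0.390 over all 27 states.

Answer: never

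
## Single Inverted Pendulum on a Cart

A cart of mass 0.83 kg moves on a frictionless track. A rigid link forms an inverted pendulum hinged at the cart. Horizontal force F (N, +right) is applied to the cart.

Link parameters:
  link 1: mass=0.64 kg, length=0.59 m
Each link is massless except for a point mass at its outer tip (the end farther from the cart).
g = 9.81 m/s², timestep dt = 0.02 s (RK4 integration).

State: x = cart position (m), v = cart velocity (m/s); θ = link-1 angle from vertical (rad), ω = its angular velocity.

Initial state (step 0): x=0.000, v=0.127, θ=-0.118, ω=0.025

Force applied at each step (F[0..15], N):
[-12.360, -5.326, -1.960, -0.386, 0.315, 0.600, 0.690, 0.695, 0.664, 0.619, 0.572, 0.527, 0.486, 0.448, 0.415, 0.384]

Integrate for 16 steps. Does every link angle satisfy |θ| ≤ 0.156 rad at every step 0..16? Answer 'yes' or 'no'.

apply F[0]=-12.360 → step 1: x=-0.000, v=-0.151, θ=-0.113, ω=0.454
apply F[1]=-5.326 → step 2: x=-0.004, v=-0.262, θ=-0.103, ω=0.605
apply F[2]=-1.960 → step 3: x=-0.010, v=-0.295, θ=-0.090, ω=0.629
apply F[3]=-0.386 → step 4: x=-0.016, v=-0.292, θ=-0.078, ω=0.596
apply F[4]=+0.315 → step 5: x=-0.021, v=-0.274, θ=-0.067, ω=0.541
apply F[5]=+0.600 → step 6: x=-0.027, v=-0.250, θ=-0.057, ω=0.481
apply F[6]=+0.690 → step 7: x=-0.031, v=-0.226, θ=-0.047, ω=0.422
apply F[7]=+0.695 → step 8: x=-0.036, v=-0.202, θ=-0.040, ω=0.368
apply F[8]=+0.664 → step 9: x=-0.040, v=-0.181, θ=-0.033, ω=0.320
apply F[9]=+0.619 → step 10: x=-0.043, v=-0.162, θ=-0.027, ω=0.278
apply F[10]=+0.572 → step 11: x=-0.046, v=-0.144, θ=-0.022, ω=0.240
apply F[11]=+0.527 → step 12: x=-0.049, v=-0.129, θ=-0.017, ω=0.207
apply F[12]=+0.486 → step 13: x=-0.051, v=-0.115, θ=-0.013, ω=0.178
apply F[13]=+0.448 → step 14: x=-0.053, v=-0.102, θ=-0.010, ω=0.153
apply F[14]=+0.415 → step 15: x=-0.055, v=-0.091, θ=-0.007, ω=0.131
apply F[15]=+0.384 → step 16: x=-0.057, v=-0.081, θ=-0.005, ω=0.112
Max |angle| over trajectory = 0.118 rad; bound = 0.156 → within bound.

Answer: yes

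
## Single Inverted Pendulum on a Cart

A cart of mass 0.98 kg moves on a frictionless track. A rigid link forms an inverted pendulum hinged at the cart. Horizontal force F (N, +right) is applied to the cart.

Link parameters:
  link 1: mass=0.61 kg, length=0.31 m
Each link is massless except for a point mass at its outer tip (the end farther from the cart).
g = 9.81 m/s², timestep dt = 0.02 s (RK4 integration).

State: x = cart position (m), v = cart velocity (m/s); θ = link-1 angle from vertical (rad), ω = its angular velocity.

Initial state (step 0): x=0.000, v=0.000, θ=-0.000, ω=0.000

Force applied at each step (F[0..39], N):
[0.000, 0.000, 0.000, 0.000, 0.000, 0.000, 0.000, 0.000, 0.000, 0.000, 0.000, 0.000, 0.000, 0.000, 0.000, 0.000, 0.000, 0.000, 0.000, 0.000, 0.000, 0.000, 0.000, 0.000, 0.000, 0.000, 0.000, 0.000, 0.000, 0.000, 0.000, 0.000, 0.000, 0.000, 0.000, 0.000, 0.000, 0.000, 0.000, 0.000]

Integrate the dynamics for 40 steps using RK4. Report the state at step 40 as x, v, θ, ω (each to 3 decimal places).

Answer: x=0.000, v=0.000, θ=0.000, ω=0.000

Derivation:
apply F[0]=+0.000 → step 1: x=0.000, v=0.000, θ=0.000, ω=0.000
apply F[1]=+0.000 → step 2: x=0.000, v=0.000, θ=0.000, ω=0.000
apply F[2]=+0.000 → step 3: x=0.000, v=0.000, θ=0.000, ω=0.000
apply F[3]=+0.000 → step 4: x=0.000, v=0.000, θ=0.000, ω=0.000
apply F[4]=+0.000 → step 5: x=0.000, v=0.000, θ=0.000, ω=0.000
apply F[5]=+0.000 → step 6: x=0.000, v=0.000, θ=0.000, ω=0.000
apply F[6]=+0.000 → step 7: x=0.000, v=0.000, θ=0.000, ω=0.000
apply F[7]=+0.000 → step 8: x=0.000, v=0.000, θ=0.000, ω=0.000
apply F[8]=+0.000 → step 9: x=0.000, v=0.000, θ=0.000, ω=0.000
apply F[9]=+0.000 → step 10: x=0.000, v=0.000, θ=0.000, ω=0.000
apply F[10]=+0.000 → step 11: x=0.000, v=0.000, θ=0.000, ω=0.000
apply F[11]=+0.000 → step 12: x=0.000, v=0.000, θ=0.000, ω=0.000
apply F[12]=+0.000 → step 13: x=0.000, v=0.000, θ=0.000, ω=0.000
apply F[13]=+0.000 → step 14: x=0.000, v=0.000, θ=0.000, ω=0.000
apply F[14]=+0.000 → step 15: x=0.000, v=0.000, θ=0.000, ω=0.000
apply F[15]=+0.000 → step 16: x=0.000, v=0.000, θ=0.000, ω=0.000
apply F[16]=+0.000 → step 17: x=0.000, v=0.000, θ=0.000, ω=0.000
apply F[17]=+0.000 → step 18: x=0.000, v=0.000, θ=0.000, ω=0.000
apply F[18]=+0.000 → step 19: x=0.000, v=0.000, θ=0.000, ω=0.000
apply F[19]=+0.000 → step 20: x=0.000, v=0.000, θ=0.000, ω=0.000
apply F[20]=+0.000 → step 21: x=0.000, v=0.000, θ=0.000, ω=0.000
apply F[21]=+0.000 → step 22: x=0.000, v=0.000, θ=0.000, ω=0.000
apply F[22]=+0.000 → step 23: x=0.000, v=0.000, θ=0.000, ω=0.000
apply F[23]=+0.000 → step 24: x=0.000, v=0.000, θ=0.000, ω=0.000
apply F[24]=+0.000 → step 25: x=0.000, v=0.000, θ=0.000, ω=0.000
apply F[25]=+0.000 → step 26: x=0.000, v=0.000, θ=0.000, ω=0.000
apply F[26]=+0.000 → step 27: x=0.000, v=0.000, θ=0.000, ω=0.000
apply F[27]=+0.000 → step 28: x=0.000, v=0.000, θ=0.000, ω=0.000
apply F[28]=+0.000 → step 29: x=0.000, v=0.000, θ=0.000, ω=0.000
apply F[29]=+0.000 → step 30: x=0.000, v=0.000, θ=0.000, ω=0.000
apply F[30]=+0.000 → step 31: x=0.000, v=0.000, θ=0.000, ω=0.000
apply F[31]=+0.000 → step 32: x=0.000, v=0.000, θ=0.000, ω=0.000
apply F[32]=+0.000 → step 33: x=0.000, v=0.000, θ=0.000, ω=0.000
apply F[33]=+0.000 → step 34: x=0.000, v=0.000, θ=0.000, ω=0.000
apply F[34]=+0.000 → step 35: x=0.000, v=0.000, θ=0.000, ω=0.000
apply F[35]=+0.000 → step 36: x=0.000, v=0.000, θ=0.000, ω=0.000
apply F[36]=+0.000 → step 37: x=0.000, v=0.000, θ=0.000, ω=0.000
apply F[37]=+0.000 → step 38: x=0.000, v=0.000, θ=0.000, ω=0.000
apply F[38]=+0.000 → step 39: x=0.000, v=0.000, θ=0.000, ω=0.000
apply F[39]=+0.000 → step 40: x=0.000, v=0.000, θ=0.000, ω=0.000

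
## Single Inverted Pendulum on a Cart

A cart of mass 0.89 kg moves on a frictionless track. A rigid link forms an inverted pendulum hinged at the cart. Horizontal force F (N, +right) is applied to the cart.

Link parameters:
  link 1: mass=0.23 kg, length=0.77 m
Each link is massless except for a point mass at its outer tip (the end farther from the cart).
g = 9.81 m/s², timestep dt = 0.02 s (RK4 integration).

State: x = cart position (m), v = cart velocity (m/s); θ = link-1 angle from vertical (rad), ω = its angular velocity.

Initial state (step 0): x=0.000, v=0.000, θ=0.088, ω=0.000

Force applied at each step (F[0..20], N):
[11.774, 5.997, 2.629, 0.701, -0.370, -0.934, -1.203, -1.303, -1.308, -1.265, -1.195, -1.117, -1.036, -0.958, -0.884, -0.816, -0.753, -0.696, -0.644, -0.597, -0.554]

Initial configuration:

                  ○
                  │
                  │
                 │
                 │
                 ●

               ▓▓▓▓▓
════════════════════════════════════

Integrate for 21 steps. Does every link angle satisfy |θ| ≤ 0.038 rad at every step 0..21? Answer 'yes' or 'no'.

Answer: no

Derivation:
apply F[0]=+11.774 → step 1: x=0.003, v=0.260, θ=0.085, ω=-0.314
apply F[1]=+5.997 → step 2: x=0.009, v=0.390, θ=0.077, ω=-0.462
apply F[2]=+2.629 → step 3: x=0.017, v=0.446, θ=0.067, ω=-0.515
apply F[3]=+0.701 → step 4: x=0.026, v=0.458, θ=0.057, ω=-0.516
apply F[4]=-0.370 → step 5: x=0.036, v=0.447, θ=0.047, ω=-0.489
apply F[5]=-0.934 → step 6: x=0.044, v=0.424, θ=0.038, ω=-0.448
apply F[6]=-1.203 → step 7: x=0.052, v=0.396, θ=0.029, ω=-0.402
apply F[7]=-1.303 → step 8: x=0.060, v=0.365, θ=0.022, ω=-0.356
apply F[8]=-1.308 → step 9: x=0.067, v=0.335, θ=0.015, ω=-0.312
apply F[9]=-1.265 → step 10: x=0.073, v=0.306, θ=0.009, ω=-0.272
apply F[10]=-1.195 → step 11: x=0.079, v=0.279, θ=0.004, ω=-0.235
apply F[11]=-1.117 → step 12: x=0.085, v=0.253, θ=-0.000, ω=-0.201
apply F[12]=-1.036 → step 13: x=0.089, v=0.230, θ=-0.004, ω=-0.172
apply F[13]=-0.958 → step 14: x=0.094, v=0.209, θ=-0.007, ω=-0.146
apply F[14]=-0.884 → step 15: x=0.098, v=0.190, θ=-0.010, ω=-0.123
apply F[15]=-0.816 → step 16: x=0.101, v=0.172, θ=-0.012, ω=-0.103
apply F[16]=-0.753 → step 17: x=0.105, v=0.156, θ=-0.014, ω=-0.085
apply F[17]=-0.696 → step 18: x=0.108, v=0.141, θ=-0.016, ω=-0.069
apply F[18]=-0.644 → step 19: x=0.110, v=0.127, θ=-0.017, ω=-0.056
apply F[19]=-0.597 → step 20: x=0.113, v=0.114, θ=-0.018, ω=-0.044
apply F[20]=-0.554 → step 21: x=0.115, v=0.103, θ=-0.019, ω=-0.034
Max |angle| over trajectory = 0.088 rad; bound = 0.038 → exceeded.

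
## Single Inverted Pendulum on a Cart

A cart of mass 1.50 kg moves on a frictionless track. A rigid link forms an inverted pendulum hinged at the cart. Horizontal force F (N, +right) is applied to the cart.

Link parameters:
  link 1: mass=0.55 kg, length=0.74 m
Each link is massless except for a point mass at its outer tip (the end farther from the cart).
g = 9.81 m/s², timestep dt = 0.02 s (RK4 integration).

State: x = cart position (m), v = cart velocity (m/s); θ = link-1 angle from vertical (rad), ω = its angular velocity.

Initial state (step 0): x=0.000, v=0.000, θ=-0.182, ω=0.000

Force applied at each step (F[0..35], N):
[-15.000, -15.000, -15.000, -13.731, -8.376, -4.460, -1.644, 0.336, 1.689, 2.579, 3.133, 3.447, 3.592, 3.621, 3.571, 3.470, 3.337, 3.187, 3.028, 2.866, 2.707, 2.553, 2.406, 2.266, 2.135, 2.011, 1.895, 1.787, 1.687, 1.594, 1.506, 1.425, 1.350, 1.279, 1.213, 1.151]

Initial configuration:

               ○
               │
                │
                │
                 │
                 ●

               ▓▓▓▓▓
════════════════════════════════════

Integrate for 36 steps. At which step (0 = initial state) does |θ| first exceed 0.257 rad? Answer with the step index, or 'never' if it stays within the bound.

Answer: never

Derivation:
apply F[0]=-15.000 → step 1: x=-0.002, v=-0.185, θ=-0.180, ω=0.198
apply F[1]=-15.000 → step 2: x=-0.007, v=-0.371, θ=-0.174, ω=0.398
apply F[2]=-15.000 → step 3: x=-0.017, v=-0.557, θ=-0.164, ω=0.602
apply F[3]=-13.731 → step 4: x=-0.030, v=-0.728, θ=-0.150, ω=0.788
apply F[4]=-8.376 → step 5: x=-0.045, v=-0.829, θ=-0.133, ω=0.886
apply F[5]=-4.460 → step 6: x=-0.062, v=-0.880, θ=-0.115, ω=0.921
apply F[6]=-1.644 → step 7: x=-0.080, v=-0.895, θ=-0.097, ω=0.913
apply F[7]=+0.336 → step 8: x=-0.098, v=-0.884, θ=-0.079, ω=0.876
apply F[8]=+1.689 → step 9: x=-0.115, v=-0.857, θ=-0.062, ω=0.820
apply F[9]=+2.579 → step 10: x=-0.132, v=-0.819, θ=-0.046, ω=0.755
apply F[10]=+3.133 → step 11: x=-0.148, v=-0.775, θ=-0.032, ω=0.684
apply F[11]=+3.447 → step 12: x=-0.163, v=-0.727, θ=-0.019, ω=0.613
apply F[12]=+3.592 → step 13: x=-0.177, v=-0.678, θ=-0.008, ω=0.544
apply F[13]=+3.621 → step 14: x=-0.190, v=-0.630, θ=0.003, ω=0.477
apply F[14]=+3.571 → step 15: x=-0.202, v=-0.582, θ=0.012, ω=0.416
apply F[15]=+3.470 → step 16: x=-0.213, v=-0.537, θ=0.019, ω=0.359
apply F[16]=+3.337 → step 17: x=-0.224, v=-0.494, θ=0.026, ω=0.307
apply F[17]=+3.187 → step 18: x=-0.233, v=-0.454, θ=0.032, ω=0.260
apply F[18]=+3.028 → step 19: x=-0.242, v=-0.416, θ=0.036, ω=0.218
apply F[19]=+2.866 → step 20: x=-0.250, v=-0.381, θ=0.040, ω=0.180
apply F[20]=+2.707 → step 21: x=-0.257, v=-0.348, θ=0.044, ω=0.147
apply F[21]=+2.553 → step 22: x=-0.264, v=-0.317, θ=0.046, ω=0.117
apply F[22]=+2.406 → step 23: x=-0.270, v=-0.288, θ=0.048, ω=0.091
apply F[23]=+2.266 → step 24: x=-0.275, v=-0.261, θ=0.050, ω=0.068
apply F[24]=+2.135 → step 25: x=-0.280, v=-0.237, θ=0.051, ω=0.048
apply F[25]=+2.011 → step 26: x=-0.285, v=-0.214, θ=0.052, ω=0.030
apply F[26]=+1.895 → step 27: x=-0.289, v=-0.192, θ=0.052, ω=0.015
apply F[27]=+1.787 → step 28: x=-0.292, v=-0.172, θ=0.052, ω=0.002
apply F[28]=+1.687 → step 29: x=-0.296, v=-0.153, θ=0.052, ω=-0.010
apply F[29]=+1.594 → step 30: x=-0.299, v=-0.136, θ=0.052, ω=-0.019
apply F[30]=+1.506 → step 31: x=-0.301, v=-0.119, θ=0.052, ω=-0.028
apply F[31]=+1.425 → step 32: x=-0.303, v=-0.104, θ=0.051, ω=-0.035
apply F[32]=+1.350 → step 33: x=-0.305, v=-0.090, θ=0.050, ω=-0.041
apply F[33]=+1.279 → step 34: x=-0.307, v=-0.076, θ=0.049, ω=-0.046
apply F[34]=+1.213 → step 35: x=-0.308, v=-0.064, θ=0.048, ω=-0.050
apply F[35]=+1.151 → step 36: x=-0.309, v=-0.052, θ=0.047, ω=-0.053
max |θ| = 0.182 ≤ 0.257 over all 37 states.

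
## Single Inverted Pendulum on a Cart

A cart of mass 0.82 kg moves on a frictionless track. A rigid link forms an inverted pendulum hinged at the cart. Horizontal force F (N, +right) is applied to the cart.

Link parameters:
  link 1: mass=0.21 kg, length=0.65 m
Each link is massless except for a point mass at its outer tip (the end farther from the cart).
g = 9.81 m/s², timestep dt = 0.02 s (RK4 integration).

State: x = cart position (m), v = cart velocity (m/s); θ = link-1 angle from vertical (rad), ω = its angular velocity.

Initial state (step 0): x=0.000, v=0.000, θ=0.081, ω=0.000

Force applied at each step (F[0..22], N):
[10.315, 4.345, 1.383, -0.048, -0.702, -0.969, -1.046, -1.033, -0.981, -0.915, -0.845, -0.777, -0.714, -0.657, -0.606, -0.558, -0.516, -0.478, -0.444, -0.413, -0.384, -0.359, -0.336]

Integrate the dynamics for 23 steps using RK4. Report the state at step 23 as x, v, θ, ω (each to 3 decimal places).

Answer: x=0.094, v=0.065, θ=-0.017, ω=-0.010

Derivation:
apply F[0]=+10.315 → step 1: x=0.002, v=0.247, θ=0.077, ω=-0.355
apply F[1]=+4.345 → step 2: x=0.008, v=0.349, θ=0.069, ω=-0.490
apply F[2]=+1.383 → step 3: x=0.016, v=0.380, θ=0.059, ω=-0.517
apply F[3]=-0.048 → step 4: x=0.023, v=0.376, θ=0.049, ω=-0.495
apply F[4]=-0.702 → step 5: x=0.031, v=0.357, θ=0.039, ω=-0.452
apply F[5]=-0.969 → step 6: x=0.038, v=0.331, θ=0.031, ω=-0.403
apply F[6]=-1.046 → step 7: x=0.044, v=0.305, θ=0.023, ω=-0.353
apply F[7]=-1.033 → step 8: x=0.050, v=0.278, θ=0.017, ω=-0.307
apply F[8]=-0.981 → step 9: x=0.055, v=0.254, θ=0.011, ω=-0.265
apply F[9]=-0.915 → step 10: x=0.060, v=0.231, θ=0.006, ω=-0.227
apply F[10]=-0.845 → step 11: x=0.064, v=0.210, θ=0.002, ω=-0.194
apply F[11]=-0.777 → step 12: x=0.068, v=0.191, θ=-0.002, ω=-0.165
apply F[12]=-0.714 → step 13: x=0.072, v=0.174, θ=-0.005, ω=-0.140
apply F[13]=-0.657 → step 14: x=0.075, v=0.158, θ=-0.007, ω=-0.117
apply F[14]=-0.606 → step 15: x=0.078, v=0.144, θ=-0.010, ω=-0.098
apply F[15]=-0.558 → step 16: x=0.081, v=0.131, θ=-0.011, ω=-0.081
apply F[16]=-0.516 → step 17: x=0.084, v=0.119, θ=-0.013, ω=-0.066
apply F[17]=-0.478 → step 18: x=0.086, v=0.108, θ=-0.014, ω=-0.053
apply F[18]=-0.444 → step 19: x=0.088, v=0.098, θ=-0.015, ω=-0.042
apply F[19]=-0.413 → step 20: x=0.090, v=0.089, θ=-0.016, ω=-0.032
apply F[20]=-0.384 → step 21: x=0.091, v=0.080, θ=-0.016, ω=-0.024
apply F[21]=-0.359 → step 22: x=0.093, v=0.072, θ=-0.017, ω=-0.017
apply F[22]=-0.336 → step 23: x=0.094, v=0.065, θ=-0.017, ω=-0.010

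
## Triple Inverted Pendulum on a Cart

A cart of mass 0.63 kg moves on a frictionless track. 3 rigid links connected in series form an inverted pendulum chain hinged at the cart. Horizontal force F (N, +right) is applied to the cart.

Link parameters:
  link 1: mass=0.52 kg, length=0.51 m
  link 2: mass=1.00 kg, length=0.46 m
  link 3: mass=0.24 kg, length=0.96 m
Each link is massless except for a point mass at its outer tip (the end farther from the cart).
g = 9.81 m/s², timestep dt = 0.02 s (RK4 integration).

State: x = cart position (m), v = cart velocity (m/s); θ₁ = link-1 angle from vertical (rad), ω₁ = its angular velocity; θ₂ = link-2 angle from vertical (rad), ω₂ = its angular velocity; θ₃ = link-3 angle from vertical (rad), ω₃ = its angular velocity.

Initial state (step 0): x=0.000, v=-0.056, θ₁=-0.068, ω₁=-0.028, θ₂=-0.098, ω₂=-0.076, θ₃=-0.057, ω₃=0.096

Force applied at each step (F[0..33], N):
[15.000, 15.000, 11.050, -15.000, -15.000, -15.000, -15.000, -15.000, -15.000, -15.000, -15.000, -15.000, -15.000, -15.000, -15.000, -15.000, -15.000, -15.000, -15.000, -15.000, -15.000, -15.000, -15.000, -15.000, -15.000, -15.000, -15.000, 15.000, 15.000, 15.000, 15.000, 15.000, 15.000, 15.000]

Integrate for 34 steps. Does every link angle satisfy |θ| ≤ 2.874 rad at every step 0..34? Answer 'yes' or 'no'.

Answer: yes

Derivation:
apply F[0]=+15.000 → step 1: x=0.004, v=0.451, θ₁=-0.079, ω₁=-1.028, θ₂=-0.100, ω₂=-0.111, θ₃=-0.055, ω₃=0.105
apply F[1]=+15.000 → step 2: x=0.018, v=0.959, θ₁=-0.109, ω₁=-2.048, θ₂=-0.102, ω₂=-0.123, θ₃=-0.053, ω₃=0.112
apply F[2]=+11.050 → step 3: x=0.041, v=1.339, θ₁=-0.158, ω₁=-2.849, θ₂=-0.105, ω₂=-0.109, θ₃=-0.051, ω₃=0.118
apply F[3]=-15.000 → step 4: x=0.064, v=0.962, θ₁=-0.209, ω₁=-2.264, θ₂=-0.106, ω₂=-0.002, θ₃=-0.048, ω₃=0.131
apply F[4]=-15.000 → step 5: x=0.080, v=0.624, θ₁=-0.250, ω₁=-1.833, θ₂=-0.104, ω₂=0.191, θ₃=-0.045, ω₃=0.148
apply F[5]=-15.000 → step 6: x=0.089, v=0.315, θ₁=-0.283, ω₁=-1.521, θ₂=-0.098, ω₂=0.459, θ₃=-0.042, ω₃=0.164
apply F[6]=-15.000 → step 7: x=0.093, v=0.025, θ₁=-0.311, ω₁=-1.301, θ₂=-0.085, ω₂=0.794, θ₃=-0.039, ω₃=0.179
apply F[7]=-15.000 → step 8: x=0.090, v=-0.254, θ₁=-0.336, ω₁=-1.147, θ₂=-0.066, ω₂=1.189, θ₃=-0.035, ω₃=0.190
apply F[8]=-15.000 → step 9: x=0.082, v=-0.530, θ₁=-0.357, ω₁=-1.036, θ₂=-0.037, ω₂=1.638, θ₃=-0.031, ω₃=0.195
apply F[9]=-15.000 → step 10: x=0.069, v=-0.809, θ₁=-0.377, ω₁=-0.943, θ₂=0.000, ω₂=2.132, θ₃=-0.027, ω₃=0.193
apply F[10]=-15.000 → step 11: x=0.050, v=-1.096, θ₁=-0.395, ω₁=-0.843, θ₂=0.048, ω₂=2.662, θ₃=-0.023, ω₃=0.183
apply F[11]=-15.000 → step 12: x=0.025, v=-1.396, θ₁=-0.411, ω₁=-0.708, θ₂=0.107, ω₂=3.212, θ₃=-0.020, ω₃=0.169
apply F[12]=-15.000 → step 13: x=-0.006, v=-1.712, θ₁=-0.423, ω₁=-0.512, θ₂=0.177, ω₂=3.770, θ₃=-0.017, ω₃=0.151
apply F[13]=-15.000 → step 14: x=-0.044, v=-2.045, θ₁=-0.431, ω₁=-0.228, θ₂=0.258, ω₂=4.322, θ₃=-0.014, ω₃=0.135
apply F[14]=-15.000 → step 15: x=-0.088, v=-2.395, θ₁=-0.431, ω₁=0.165, θ₂=0.349, ω₂=4.856, θ₃=-0.011, ω₃=0.126
apply F[15]=-15.000 → step 16: x=-0.139, v=-2.763, θ₁=-0.423, ω₁=0.687, θ₂=0.452, ω₂=5.361, θ₃=-0.009, ω₃=0.131
apply F[16]=-15.000 → step 17: x=-0.199, v=-3.148, θ₁=-0.403, ω₁=1.358, θ₂=0.564, ω₂=5.825, θ₃=-0.006, ω₃=0.154
apply F[17]=-15.000 → step 18: x=-0.265, v=-3.555, θ₁=-0.368, ω₁=2.197, θ₂=0.684, ω₂=6.221, θ₃=-0.002, ω₃=0.201
apply F[18]=-15.000 → step 19: x=-0.341, v=-3.986, θ₁=-0.314, ω₁=3.220, θ₂=0.812, ω₂=6.508, θ₃=0.002, ω₃=0.276
apply F[19]=-15.000 → step 20: x=-0.425, v=-4.447, θ₁=-0.238, ω₁=4.435, θ₂=0.943, ω₂=6.607, θ₃=0.009, ω₃=0.381
apply F[20]=-15.000 → step 21: x=-0.519, v=-4.936, θ₁=-0.135, ω₁=5.825, θ₂=1.074, ω₂=6.397, θ₃=0.018, ω₃=0.510
apply F[21]=-15.000 → step 22: x=-0.623, v=-5.428, θ₁=-0.004, ω₁=7.318, θ₂=1.196, ω₂=5.721, θ₃=0.029, ω₃=0.658
apply F[22]=-15.000 → step 23: x=-0.736, v=-5.863, θ₁=0.157, ω₁=8.779, θ₂=1.299, ω₂=4.444, θ₃=0.044, ω₃=0.822
apply F[23]=-15.000 → step 24: x=-0.856, v=-6.139, θ₁=0.346, ω₁=10.052, θ₂=1.370, ω₂=2.572, θ₃=0.062, ω₃=1.017
apply F[24]=-15.000 → step 25: x=-0.980, v=-6.155, θ₁=0.558, ω₁=11.062, θ₂=1.399, ω₂=0.307, θ₃=0.085, ω₃=1.288
apply F[25]=-15.000 → step 26: x=-1.100, v=-5.824, θ₁=0.787, ω₁=11.811, θ₂=1.382, ω₂=-1.997, θ₃=0.115, ω₃=1.698
apply F[26]=-15.000 → step 27: x=-1.210, v=-5.110, θ₁=1.028, ω₁=12.223, θ₂=1.322, ω₂=-3.819, θ₃=0.154, ω₃=2.283
apply F[27]=+15.000 → step 28: x=-1.300, v=-3.863, θ₁=1.268, ω₁=11.778, θ₂=1.240, ω₂=-4.238, θ₃=0.204, ω₃=2.663
apply F[28]=+15.000 → step 29: x=-1.365, v=-2.689, θ₁=1.500, ω₁=11.485, θ₂=1.157, ω₂=-4.025, θ₃=0.260, ω₃=2.969
apply F[29]=+15.000 → step 30: x=-1.408, v=-1.603, θ₁=1.729, ω₁=11.459, θ₂=1.082, ω₂=-3.381, θ₃=0.322, ω₃=3.187
apply F[30]=+15.000 → step 31: x=-1.429, v=-0.560, θ₁=1.961, ω₁=11.803, θ₂=1.024, ω₂=-2.376, θ₃=0.387, ω₃=3.332
apply F[31]=+15.000 → step 32: x=-1.430, v=0.508, θ₁=2.204, ω₁=12.628, θ₂=0.990, ω₂=-0.877, θ₃=0.455, ω₃=3.425
apply F[32]=+15.000 → step 33: x=-1.408, v=1.666, θ₁=2.470, ω₁=14.091, θ₂=0.995, ω₂=1.508, θ₃=0.524, ω₃=3.478
apply F[33]=+15.000 → step 34: x=-1.363, v=2.902, θ₁=2.773, ω₁=16.251, θ₂=1.062, ω₂=5.561, θ₃=0.594, ω₃=3.493
Max |angle| over trajectory = 2.773 rad; bound = 2.874 → within bound.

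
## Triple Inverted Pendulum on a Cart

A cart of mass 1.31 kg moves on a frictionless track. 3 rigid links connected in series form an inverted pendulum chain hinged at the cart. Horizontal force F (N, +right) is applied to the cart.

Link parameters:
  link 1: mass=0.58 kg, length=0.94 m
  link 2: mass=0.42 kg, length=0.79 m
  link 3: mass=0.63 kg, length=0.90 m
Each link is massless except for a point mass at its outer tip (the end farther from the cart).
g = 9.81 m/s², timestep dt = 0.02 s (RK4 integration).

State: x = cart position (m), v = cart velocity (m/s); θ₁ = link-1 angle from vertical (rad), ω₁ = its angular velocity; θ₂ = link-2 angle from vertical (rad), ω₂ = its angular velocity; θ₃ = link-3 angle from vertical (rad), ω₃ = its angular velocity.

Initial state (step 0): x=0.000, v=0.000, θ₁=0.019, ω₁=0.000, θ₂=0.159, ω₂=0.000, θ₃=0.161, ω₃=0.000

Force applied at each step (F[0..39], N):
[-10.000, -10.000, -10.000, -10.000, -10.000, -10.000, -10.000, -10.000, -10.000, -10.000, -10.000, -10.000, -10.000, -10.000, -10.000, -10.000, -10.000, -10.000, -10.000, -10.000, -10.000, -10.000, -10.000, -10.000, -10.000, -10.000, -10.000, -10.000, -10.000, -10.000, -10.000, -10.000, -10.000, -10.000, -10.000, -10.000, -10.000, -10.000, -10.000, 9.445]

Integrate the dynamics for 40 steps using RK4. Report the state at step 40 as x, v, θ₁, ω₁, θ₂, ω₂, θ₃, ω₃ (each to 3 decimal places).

apply F[0]=-10.000 → step 1: x=-0.002, v=-0.157, θ₁=0.020, ω₁=0.122, θ₂=0.160, ω₂=0.092, θ₃=0.161, ω₃=0.001
apply F[1]=-10.000 → step 2: x=-0.006, v=-0.315, θ₁=0.024, ω₁=0.245, θ₂=0.163, ω₂=0.184, θ₃=0.161, ω₃=0.001
apply F[2]=-10.000 → step 3: x=-0.014, v=-0.474, θ₁=0.030, ω₁=0.371, θ₂=0.167, ω₂=0.275, θ₃=0.161, ω₃=-0.001
apply F[3]=-10.000 → step 4: x=-0.025, v=-0.634, θ₁=0.039, ω₁=0.502, θ₂=0.174, ω₂=0.365, θ₃=0.161, ω₃=-0.006
apply F[4]=-10.000 → step 5: x=-0.040, v=-0.796, θ₁=0.050, ω₁=0.640, θ₂=0.182, ω₂=0.453, θ₃=0.161, ω₃=-0.014
apply F[5]=-10.000 → step 6: x=-0.057, v=-0.961, θ₁=0.064, ω₁=0.785, θ₂=0.192, ω₂=0.539, θ₃=0.160, ω₃=-0.026
apply F[6]=-10.000 → step 7: x=-0.078, v=-1.128, θ₁=0.082, ω₁=0.940, θ₂=0.203, ω₂=0.622, θ₃=0.160, ω₃=-0.042
apply F[7]=-10.000 → step 8: x=-0.102, v=-1.298, θ₁=0.102, ω₁=1.106, θ₂=0.217, ω₂=0.699, θ₃=0.159, ω₃=-0.063
apply F[8]=-10.000 → step 9: x=-0.130, v=-1.470, θ₁=0.126, ω₁=1.283, θ₂=0.231, ω₂=0.771, θ₃=0.157, ω₃=-0.087
apply F[9]=-10.000 → step 10: x=-0.161, v=-1.645, θ₁=0.153, ω₁=1.472, θ₂=0.247, ω₂=0.834, θ₃=0.155, ω₃=-0.115
apply F[10]=-10.000 → step 11: x=-0.196, v=-1.820, θ₁=0.185, ω₁=1.674, θ₂=0.265, ω₂=0.886, θ₃=0.153, ω₃=-0.144
apply F[11]=-10.000 → step 12: x=-0.234, v=-1.994, θ₁=0.220, ω₁=1.886, θ₂=0.283, ω₂=0.927, θ₃=0.149, ω₃=-0.171
apply F[12]=-10.000 → step 13: x=-0.275, v=-2.166, θ₁=0.260, ω₁=2.107, θ₂=0.302, ω₂=0.955, θ₃=0.146, ω₃=-0.195
apply F[13]=-10.000 → step 14: x=-0.320, v=-2.332, θ₁=0.305, ω₁=2.333, θ₂=0.321, ω₂=0.969, θ₃=0.142, ω₃=-0.210
apply F[14]=-10.000 → step 15: x=-0.369, v=-2.489, θ₁=0.354, ω₁=2.559, θ₂=0.340, ω₂=0.972, θ₃=0.137, ω₃=-0.213
apply F[15]=-10.000 → step 16: x=-0.420, v=-2.635, θ₁=0.407, ω₁=2.779, θ₂=0.360, ω₂=0.965, θ₃=0.133, ω₃=-0.201
apply F[16]=-10.000 → step 17: x=-0.474, v=-2.766, θ₁=0.465, ω₁=2.987, θ₂=0.379, ω₂=0.956, θ₃=0.130, ω₃=-0.172
apply F[17]=-10.000 → step 18: x=-0.530, v=-2.880, θ₁=0.526, ω₁=3.180, θ₂=0.398, ω₂=0.949, θ₃=0.127, ω₃=-0.124
apply F[18]=-10.000 → step 19: x=-0.589, v=-2.977, θ₁=0.592, ω₁=3.353, θ₂=0.417, ω₂=0.951, θ₃=0.125, ω₃=-0.058
apply F[19]=-10.000 → step 20: x=-0.649, v=-3.055, θ₁=0.660, ω₁=3.504, θ₂=0.436, ω₂=0.969, θ₃=0.124, ω₃=0.025
apply F[20]=-10.000 → step 21: x=-0.711, v=-3.116, θ₁=0.732, ω₁=3.635, θ₂=0.456, ω₂=1.007, θ₃=0.126, ω₃=0.122
apply F[21]=-10.000 → step 22: x=-0.774, v=-3.161, θ₁=0.806, ω₁=3.747, θ₂=0.476, ω₂=1.069, θ₃=0.129, ω₃=0.231
apply F[22]=-10.000 → step 23: x=-0.838, v=-3.191, θ₁=0.882, ω₁=3.841, θ₂=0.499, ω₂=1.156, θ₃=0.135, ω₃=0.350
apply F[23]=-10.000 → step 24: x=-0.902, v=-3.207, θ₁=0.959, ω₁=3.921, θ₂=0.523, ω₂=1.270, θ₃=0.143, ω₃=0.478
apply F[24]=-10.000 → step 25: x=-0.966, v=-3.211, θ₁=1.038, ω₁=3.988, θ₂=0.550, ω₂=1.409, θ₃=0.154, ω₃=0.613
apply F[25]=-10.000 → step 26: x=-1.030, v=-3.204, θ₁=1.119, ω₁=4.045, θ₂=0.579, ω₂=1.572, θ₃=0.168, ω₃=0.755
apply F[26]=-10.000 → step 27: x=-1.094, v=-3.187, θ₁=1.200, ω₁=4.093, θ₂=0.613, ω₂=1.758, θ₃=0.184, ω₃=0.905
apply F[27]=-10.000 → step 28: x=-1.157, v=-3.160, θ₁=1.282, ω₁=4.132, θ₂=0.650, ω₂=1.965, θ₃=0.204, ω₃=1.063
apply F[28]=-10.000 → step 29: x=-1.220, v=-3.123, θ₁=1.365, ω₁=4.162, θ₂=0.691, ω₂=2.192, θ₃=0.227, ω₃=1.233
apply F[29]=-10.000 → step 30: x=-1.282, v=-3.079, θ₁=1.449, ω₁=4.184, θ₂=0.738, ω₂=2.436, θ₃=0.254, ω₃=1.415
apply F[30]=-10.000 → step 31: x=-1.343, v=-3.026, θ₁=1.533, ω₁=4.195, θ₂=0.789, ω₂=2.693, θ₃=0.284, ω₃=1.613
apply F[31]=-10.000 → step 32: x=-1.403, v=-2.967, θ₁=1.617, ω₁=4.194, θ₂=0.845, ω₂=2.962, θ₃=0.318, ω₃=1.830
apply F[32]=-10.000 → step 33: x=-1.462, v=-2.900, θ₁=1.700, ω₁=4.180, θ₂=0.907, ω₂=3.238, θ₃=0.357, ω₃=2.070
apply F[33]=-10.000 → step 34: x=-1.519, v=-2.828, θ₁=1.784, ω₁=4.149, θ₂=0.975, ω₂=3.517, θ₃=0.401, ω₃=2.337
apply F[34]=-10.000 → step 35: x=-1.575, v=-2.751, θ₁=1.866, ω₁=4.100, θ₂=1.048, ω₂=3.794, θ₃=0.451, ω₃=2.635
apply F[35]=-10.000 → step 36: x=-1.629, v=-2.670, θ₁=1.947, ω₁=4.029, θ₂=1.127, ω₂=4.062, θ₃=0.507, ω₃=2.970
apply F[36]=-10.000 → step 37: x=-1.682, v=-2.586, θ₁=2.027, ω₁=3.933, θ₂=1.211, ω₂=4.315, θ₃=0.570, ω₃=3.345
apply F[37]=-10.000 → step 38: x=-1.733, v=-2.501, θ₁=2.105, ω₁=3.811, θ₂=1.299, ω₂=4.544, θ₃=0.641, ω₃=3.765
apply F[38]=-10.000 → step 39: x=-1.782, v=-2.414, θ₁=2.179, ω₁=3.659, θ₂=1.392, ω₂=4.738, θ₃=0.721, ω₃=4.234
apply F[39]=+9.445 → step 40: x=-1.827, v=-2.111, θ₁=2.253, ω₁=3.685, θ₂=1.487, ω₂=4.738, θ₃=0.810, ω₃=4.665

Answer: x=-1.827, v=-2.111, θ₁=2.253, ω₁=3.685, θ₂=1.487, ω₂=4.738, θ₃=0.810, ω₃=4.665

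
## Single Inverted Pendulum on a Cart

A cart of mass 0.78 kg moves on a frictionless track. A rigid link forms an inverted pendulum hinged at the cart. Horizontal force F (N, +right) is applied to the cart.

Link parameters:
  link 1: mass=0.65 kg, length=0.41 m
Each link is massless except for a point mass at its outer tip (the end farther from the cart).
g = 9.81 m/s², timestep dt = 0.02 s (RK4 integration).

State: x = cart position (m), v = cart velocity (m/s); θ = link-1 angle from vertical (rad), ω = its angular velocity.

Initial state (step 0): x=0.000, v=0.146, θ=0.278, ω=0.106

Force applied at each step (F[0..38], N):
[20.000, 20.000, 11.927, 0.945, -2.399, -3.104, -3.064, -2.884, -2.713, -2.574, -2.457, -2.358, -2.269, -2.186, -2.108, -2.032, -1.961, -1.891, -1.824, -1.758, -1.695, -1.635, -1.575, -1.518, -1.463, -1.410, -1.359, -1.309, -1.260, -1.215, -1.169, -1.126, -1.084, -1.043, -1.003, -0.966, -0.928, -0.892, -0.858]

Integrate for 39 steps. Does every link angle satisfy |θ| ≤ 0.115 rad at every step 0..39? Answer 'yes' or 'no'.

apply F[0]=+20.000 → step 1: x=0.007, v=0.589, θ=0.271, ω=-0.803
apply F[1]=+20.000 → step 2: x=0.024, v=1.039, θ=0.246, ω=-1.741
apply F[2]=+11.927 → step 3: x=0.047, v=1.304, θ=0.206, ω=-2.264
apply F[3]=+0.945 → step 4: x=0.073, v=1.305, θ=0.161, ω=-2.179
apply F[4]=-2.399 → step 5: x=0.098, v=1.226, θ=0.120, ω=-1.922
apply F[5]=-3.104 → step 6: x=0.122, v=1.133, θ=0.085, ω=-1.647
apply F[6]=-3.064 → step 7: x=0.144, v=1.045, θ=0.054, ω=-1.399
apply F[7]=-2.884 → step 8: x=0.164, v=0.965, θ=0.029, ω=-1.184
apply F[8]=-2.713 → step 9: x=0.182, v=0.893, θ=0.007, ω=-1.000
apply F[9]=-2.574 → step 10: x=0.200, v=0.827, θ=-0.012, ω=-0.841
apply F[10]=-2.457 → step 11: x=0.216, v=0.767, θ=-0.027, ω=-0.704
apply F[11]=-2.358 → step 12: x=0.230, v=0.712, θ=-0.040, ω=-0.587
apply F[12]=-2.269 → step 13: x=0.244, v=0.661, θ=-0.051, ω=-0.485
apply F[13]=-2.186 → step 14: x=0.257, v=0.614, θ=-0.059, ω=-0.397
apply F[14]=-2.108 → step 15: x=0.269, v=0.571, θ=-0.067, ω=-0.321
apply F[15]=-2.032 → step 16: x=0.280, v=0.530, θ=-0.072, ω=-0.255
apply F[16]=-1.961 → step 17: x=0.290, v=0.492, θ=-0.077, ω=-0.198
apply F[17]=-1.891 → step 18: x=0.299, v=0.457, θ=-0.080, ω=-0.150
apply F[18]=-1.824 → step 19: x=0.308, v=0.423, θ=-0.083, ω=-0.108
apply F[19]=-1.758 → step 20: x=0.316, v=0.392, θ=-0.085, ω=-0.072
apply F[20]=-1.695 → step 21: x=0.324, v=0.363, θ=-0.086, ω=-0.041
apply F[21]=-1.635 → step 22: x=0.331, v=0.335, θ=-0.086, ω=-0.015
apply F[22]=-1.575 → step 23: x=0.337, v=0.309, θ=-0.087, ω=0.007
apply F[23]=-1.518 → step 24: x=0.343, v=0.284, θ=-0.086, ω=0.026
apply F[24]=-1.463 → step 25: x=0.349, v=0.261, θ=-0.086, ω=0.042
apply F[25]=-1.410 → step 26: x=0.354, v=0.239, θ=-0.085, ω=0.055
apply F[26]=-1.359 → step 27: x=0.358, v=0.218, θ=-0.083, ω=0.066
apply F[27]=-1.309 → step 28: x=0.362, v=0.198, θ=-0.082, ω=0.075
apply F[28]=-1.260 → step 29: x=0.366, v=0.179, θ=-0.080, ω=0.082
apply F[29]=-1.215 → step 30: x=0.370, v=0.160, θ=-0.079, ω=0.088
apply F[30]=-1.169 → step 31: x=0.373, v=0.143, θ=-0.077, ω=0.093
apply F[31]=-1.126 → step 32: x=0.375, v=0.127, θ=-0.075, ω=0.097
apply F[32]=-1.084 → step 33: x=0.378, v=0.111, θ=-0.073, ω=0.099
apply F[33]=-1.043 → step 34: x=0.380, v=0.096, θ=-0.071, ω=0.101
apply F[34]=-1.003 → step 35: x=0.382, v=0.082, θ=-0.069, ω=0.103
apply F[35]=-0.966 → step 36: x=0.383, v=0.068, θ=-0.067, ω=0.103
apply F[36]=-0.928 → step 37: x=0.384, v=0.055, θ=-0.065, ω=0.104
apply F[37]=-0.892 → step 38: x=0.385, v=0.043, θ=-0.063, ω=0.103
apply F[38]=-0.858 → step 39: x=0.386, v=0.031, θ=-0.061, ω=0.103
Max |angle| over trajectory = 0.278 rad; bound = 0.115 → exceeded.

Answer: no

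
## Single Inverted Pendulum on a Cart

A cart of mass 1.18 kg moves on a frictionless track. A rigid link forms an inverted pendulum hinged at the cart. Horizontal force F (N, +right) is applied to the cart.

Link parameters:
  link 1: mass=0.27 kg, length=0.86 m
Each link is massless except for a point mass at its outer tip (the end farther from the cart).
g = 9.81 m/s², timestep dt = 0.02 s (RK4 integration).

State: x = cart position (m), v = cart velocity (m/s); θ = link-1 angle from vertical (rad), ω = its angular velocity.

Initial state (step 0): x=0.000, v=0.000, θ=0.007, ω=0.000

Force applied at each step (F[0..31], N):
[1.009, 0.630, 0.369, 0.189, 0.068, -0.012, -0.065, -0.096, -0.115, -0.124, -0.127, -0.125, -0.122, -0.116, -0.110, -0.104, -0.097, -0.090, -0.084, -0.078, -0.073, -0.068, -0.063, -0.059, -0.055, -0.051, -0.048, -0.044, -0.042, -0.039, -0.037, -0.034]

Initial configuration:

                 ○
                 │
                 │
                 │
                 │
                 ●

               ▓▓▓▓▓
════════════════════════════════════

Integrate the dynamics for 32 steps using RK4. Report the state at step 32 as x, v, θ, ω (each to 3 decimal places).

Answer: x=0.012, v=0.002, θ=-0.002, ω=0.001

Derivation:
apply F[0]=+1.009 → step 1: x=0.000, v=0.017, θ=0.007, ω=-0.018
apply F[1]=+0.630 → step 2: x=0.001, v=0.027, θ=0.006, ω=-0.029
apply F[2]=+0.369 → step 3: x=0.001, v=0.033, θ=0.006, ω=-0.034
apply F[3]=+0.189 → step 4: x=0.002, v=0.036, θ=0.005, ω=-0.036
apply F[4]=+0.068 → step 5: x=0.003, v=0.037, θ=0.004, ω=-0.036
apply F[5]=-0.012 → step 6: x=0.003, v=0.037, θ=0.004, ω=-0.035
apply F[6]=-0.065 → step 7: x=0.004, v=0.035, θ=0.003, ω=-0.033
apply F[7]=-0.096 → step 8: x=0.005, v=0.034, θ=0.002, ω=-0.030
apply F[8]=-0.115 → step 9: x=0.005, v=0.032, θ=0.002, ω=-0.027
apply F[9]=-0.124 → step 10: x=0.006, v=0.029, θ=0.001, ω=-0.025
apply F[10]=-0.127 → step 11: x=0.007, v=0.027, θ=0.001, ω=-0.022
apply F[11]=-0.125 → step 12: x=0.007, v=0.025, θ=0.000, ω=-0.019
apply F[12]=-0.122 → step 13: x=0.008, v=0.023, θ=-0.000, ω=-0.017
apply F[13]=-0.116 → step 14: x=0.008, v=0.021, θ=-0.000, ω=-0.014
apply F[14]=-0.110 → step 15: x=0.008, v=0.019, θ=-0.001, ω=-0.012
apply F[15]=-0.104 → step 16: x=0.009, v=0.018, θ=-0.001, ω=-0.011
apply F[16]=-0.097 → step 17: x=0.009, v=0.016, θ=-0.001, ω=-0.009
apply F[17]=-0.090 → step 18: x=0.009, v=0.014, θ=-0.001, ω=-0.007
apply F[18]=-0.084 → step 19: x=0.010, v=0.013, θ=-0.001, ω=-0.006
apply F[19]=-0.078 → step 20: x=0.010, v=0.012, θ=-0.001, ω=-0.005
apply F[20]=-0.073 → step 21: x=0.010, v=0.011, θ=-0.002, ω=-0.004
apply F[21]=-0.068 → step 22: x=0.010, v=0.010, θ=-0.002, ω=-0.003
apply F[22]=-0.063 → step 23: x=0.011, v=0.009, θ=-0.002, ω=-0.002
apply F[23]=-0.059 → step 24: x=0.011, v=0.008, θ=-0.002, ω=-0.002
apply F[24]=-0.055 → step 25: x=0.011, v=0.007, θ=-0.002, ω=-0.001
apply F[25]=-0.051 → step 26: x=0.011, v=0.006, θ=-0.002, ω=-0.001
apply F[26]=-0.048 → step 27: x=0.011, v=0.005, θ=-0.002, ω=-0.000
apply F[27]=-0.044 → step 28: x=0.011, v=0.005, θ=-0.002, ω=0.000
apply F[28]=-0.042 → step 29: x=0.011, v=0.004, θ=-0.002, ω=0.001
apply F[29]=-0.039 → step 30: x=0.011, v=0.003, θ=-0.002, ω=0.001
apply F[30]=-0.037 → step 31: x=0.011, v=0.003, θ=-0.002, ω=0.001
apply F[31]=-0.034 → step 32: x=0.012, v=0.002, θ=-0.002, ω=0.001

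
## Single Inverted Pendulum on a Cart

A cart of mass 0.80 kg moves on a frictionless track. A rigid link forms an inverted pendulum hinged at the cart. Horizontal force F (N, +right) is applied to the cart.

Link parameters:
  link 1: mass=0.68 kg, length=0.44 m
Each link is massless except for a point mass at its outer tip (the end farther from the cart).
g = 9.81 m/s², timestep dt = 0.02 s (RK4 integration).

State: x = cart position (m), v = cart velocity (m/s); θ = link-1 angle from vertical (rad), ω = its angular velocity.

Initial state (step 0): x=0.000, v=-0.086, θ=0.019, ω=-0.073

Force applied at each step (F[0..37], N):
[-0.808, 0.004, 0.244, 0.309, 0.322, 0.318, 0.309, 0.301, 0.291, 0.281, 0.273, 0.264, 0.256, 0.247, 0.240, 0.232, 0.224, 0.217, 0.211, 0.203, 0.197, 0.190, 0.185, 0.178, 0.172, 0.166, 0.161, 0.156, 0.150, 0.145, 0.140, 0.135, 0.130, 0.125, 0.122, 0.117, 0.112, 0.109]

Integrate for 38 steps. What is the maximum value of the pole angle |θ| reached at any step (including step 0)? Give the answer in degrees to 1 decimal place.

Answer: 1.1°

Derivation:
apply F[0]=-0.808 → step 1: x=-0.002, v=-0.109, θ=0.018, ω=-0.012
apply F[1]=+0.004 → step 2: x=-0.004, v=-0.112, θ=0.018, ω=0.003
apply F[2]=+0.244 → step 3: x=-0.006, v=-0.109, θ=0.018, ω=0.004
apply F[3]=+0.309 → step 4: x=-0.009, v=-0.104, θ=0.018, ω=0.001
apply F[4]=+0.322 → step 5: x=-0.011, v=-0.099, θ=0.018, ω=-0.002
apply F[5]=+0.318 → step 6: x=-0.012, v=-0.094, θ=0.018, ω=-0.005
apply F[6]=+0.309 → step 7: x=-0.014, v=-0.090, θ=0.018, ω=-0.008
apply F[7]=+0.301 → step 8: x=-0.016, v=-0.085, θ=0.018, ω=-0.010
apply F[8]=+0.291 → step 9: x=-0.018, v=-0.081, θ=0.018, ω=-0.012
apply F[9]=+0.281 → step 10: x=-0.019, v=-0.077, θ=0.017, ω=-0.014
apply F[10]=+0.273 → step 11: x=-0.021, v=-0.073, θ=0.017, ω=-0.015
apply F[11]=+0.264 → step 12: x=-0.022, v=-0.069, θ=0.017, ω=-0.016
apply F[12]=+0.256 → step 13: x=-0.024, v=-0.065, θ=0.016, ω=-0.017
apply F[13]=+0.247 → step 14: x=-0.025, v=-0.062, θ=0.016, ω=-0.018
apply F[14]=+0.240 → step 15: x=-0.026, v=-0.059, θ=0.016, ω=-0.018
apply F[15]=+0.232 → step 16: x=-0.027, v=-0.055, θ=0.015, ω=-0.018
apply F[16]=+0.224 → step 17: x=-0.028, v=-0.052, θ=0.015, ω=-0.019
apply F[17]=+0.217 → step 18: x=-0.029, v=-0.049, θ=0.015, ω=-0.019
apply F[18]=+0.211 → step 19: x=-0.030, v=-0.046, θ=0.014, ω=-0.019
apply F[19]=+0.203 → step 20: x=-0.031, v=-0.044, θ=0.014, ω=-0.019
apply F[20]=+0.197 → step 21: x=-0.032, v=-0.041, θ=0.013, ω=-0.019
apply F[21]=+0.190 → step 22: x=-0.033, v=-0.039, θ=0.013, ω=-0.019
apply F[22]=+0.185 → step 23: x=-0.034, v=-0.036, θ=0.013, ω=-0.019
apply F[23]=+0.178 → step 24: x=-0.034, v=-0.034, θ=0.012, ω=-0.018
apply F[24]=+0.172 → step 25: x=-0.035, v=-0.031, θ=0.012, ω=-0.018
apply F[25]=+0.166 → step 26: x=-0.035, v=-0.029, θ=0.012, ω=-0.018
apply F[26]=+0.161 → step 27: x=-0.036, v=-0.027, θ=0.011, ω=-0.018
apply F[27]=+0.156 → step 28: x=-0.037, v=-0.025, θ=0.011, ω=-0.017
apply F[28]=+0.150 → step 29: x=-0.037, v=-0.023, θ=0.011, ω=-0.017
apply F[29]=+0.145 → step 30: x=-0.038, v=-0.021, θ=0.010, ω=-0.017
apply F[30]=+0.140 → step 31: x=-0.038, v=-0.019, θ=0.010, ω=-0.016
apply F[31]=+0.135 → step 32: x=-0.038, v=-0.018, θ=0.010, ω=-0.016
apply F[32]=+0.130 → step 33: x=-0.039, v=-0.016, θ=0.009, ω=-0.016
apply F[33]=+0.125 → step 34: x=-0.039, v=-0.014, θ=0.009, ω=-0.015
apply F[34]=+0.122 → step 35: x=-0.039, v=-0.013, θ=0.009, ω=-0.015
apply F[35]=+0.117 → step 36: x=-0.039, v=-0.011, θ=0.008, ω=-0.015
apply F[36]=+0.112 → step 37: x=-0.040, v=-0.010, θ=0.008, ω=-0.014
apply F[37]=+0.109 → step 38: x=-0.040, v=-0.008, θ=0.008, ω=-0.014
Max |angle| over trajectory = 0.019 rad = 1.1°.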